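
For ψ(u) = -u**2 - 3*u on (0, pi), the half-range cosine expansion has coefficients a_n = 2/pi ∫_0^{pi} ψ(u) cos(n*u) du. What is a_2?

-1

a_2 = 2/pi ∫_0^{pi} (-u**2 - 3*u) cos(2*u) du.
Integrating by parts twice (tabular method), an antiderivative of (-u**2 - 3*u) cos(2*u) is -u**2*sin(2*u)/2 - 3*u*sin(2*u)/2 - u*cos(2*u)/2 + sin(2*u)/4 - 3*cos(2*u)/4; evaluating from 0 to pi: ∫_{0}^{pi} (-u**2 - 3*u) cos(2*u) du = (-pi/2 - 3/4) - (-3/4) = -pi/2.
Hence a_2 = (2/pi)·(-pi/2) = -1.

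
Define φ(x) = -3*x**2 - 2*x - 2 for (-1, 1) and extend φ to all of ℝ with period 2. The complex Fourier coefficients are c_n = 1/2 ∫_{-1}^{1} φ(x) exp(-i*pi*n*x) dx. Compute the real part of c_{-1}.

6/pi**2

Since φ is real-valued, Re(c_{-1}) = 1/2 ∫_{-1}^{1} φ(x) cos(-pi*x) dx = a_{1}/2.
Integrating by parts twice (tabular method), an antiderivative of (-3*x**2 - 2*x - 2) cos(-pi*x) is -3*x**2*sin(pi*x)/pi - 2*x*sin(pi*x)/pi - 6*x*cos(pi*x)/pi**2 - 2*sin(pi*x)/pi + 6*sin(pi*x)/pi**3 - 2*cos(pi*x)/pi**2; evaluating from -1 to 1: ∫_{-1}^{1} (-3*x**2 - 2*x - 2) cos(-pi*x) dx = (8/pi**2) - (-4/pi**2) = 12/pi**2.
Hence Re(c_{-1}) = (1/2)·(12/pi**2) = 6/pi**2.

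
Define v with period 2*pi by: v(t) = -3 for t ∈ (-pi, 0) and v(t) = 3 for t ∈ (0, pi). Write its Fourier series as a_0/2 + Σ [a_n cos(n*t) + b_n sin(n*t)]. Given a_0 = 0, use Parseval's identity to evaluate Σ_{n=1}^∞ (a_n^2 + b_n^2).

Parseval: a_0^2/2 + Σ_{n≥1} (a_n^2+b_n^2) = 1/pi ∫_{-pi}^{pi} v(t)^2 dt = 18.
Subtract a_0^2/2 = 0: Σ (a_n^2+b_n^2) = 18.

18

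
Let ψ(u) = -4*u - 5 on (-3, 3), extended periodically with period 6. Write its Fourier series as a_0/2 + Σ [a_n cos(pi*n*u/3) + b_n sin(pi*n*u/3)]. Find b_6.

4/pi

b_6 = 1/3 ∫_{-3}^{3} ψ(u) sin(2*pi*u) du.
Integrating by parts (boundary term plus one more integral), an antiderivative of (-4*u - 5) sin(2*pi*u) is 2*u*cos(2*pi*u)/pi - sin(2*pi*u)/pi**2 + 5*cos(2*pi*u)/(2*pi); evaluating from -3 to 3: ∫_{-3}^{3} (-4*u - 5) sin(2*pi*u) du = (17/(2*pi)) - (-7/(2*pi)) = 12/pi.
Hence b_6 = (1/3)·(12/pi) = 4/pi.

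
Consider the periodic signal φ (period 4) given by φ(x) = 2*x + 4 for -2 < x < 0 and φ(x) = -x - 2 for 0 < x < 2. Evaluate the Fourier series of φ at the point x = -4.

x = -4 differs from x = 0 by -1 full period(s), and the series is 4-periodic.
At x = 0 the one-sided limits are φ(0^-) = 4 and φ(0^+) = -2.
By Dirichlet's theorem the series converges to their average, [(4) + (-2)]/2 = 1.

1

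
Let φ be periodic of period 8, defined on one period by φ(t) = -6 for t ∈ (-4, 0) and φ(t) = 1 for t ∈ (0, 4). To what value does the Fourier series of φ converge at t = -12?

-5/2

t = -12 differs from t = 4 by -2 full period(s), and the series is 8-periodic.
At t = 4 the one-sided limits are φ(4^-) = 1 and φ(4^+) = -6.
By Dirichlet's theorem the series converges to their average, [(1) + (-6)]/2 = -5/2.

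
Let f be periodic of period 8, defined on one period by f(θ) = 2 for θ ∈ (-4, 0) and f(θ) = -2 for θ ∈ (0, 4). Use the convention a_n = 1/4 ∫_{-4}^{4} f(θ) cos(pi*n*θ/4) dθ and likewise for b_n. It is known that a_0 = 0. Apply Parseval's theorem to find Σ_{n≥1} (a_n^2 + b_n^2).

8

Parseval: a_0^2/2 + Σ_{n≥1} (a_n^2+b_n^2) = 1/4 ∫_{-4}^{4} f(θ)^2 dθ = 8.
Subtract a_0^2/2 = 0: Σ (a_n^2+b_n^2) = 8.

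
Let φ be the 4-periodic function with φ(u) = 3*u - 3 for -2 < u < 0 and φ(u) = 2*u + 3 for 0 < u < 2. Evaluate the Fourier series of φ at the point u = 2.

-1

u = 2 differs from u = -2 by 1 full period(s), and the series is 4-periodic.
At u = -2 the one-sided limits are φ(-2^-) = 7 and φ(-2^+) = -9.
By Dirichlet's theorem the series converges to their average, [(7) + (-9)]/2 = -1.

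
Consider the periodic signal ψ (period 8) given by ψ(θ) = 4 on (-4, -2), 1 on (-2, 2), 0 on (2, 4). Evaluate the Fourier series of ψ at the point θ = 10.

1/2

θ = 10 differs from θ = 2 by 1 full period(s), and the series is 8-periodic.
At θ = 2 the one-sided limits are ψ(2^-) = 1 and ψ(2^+) = 0.
By Dirichlet's theorem the series converges to their average, [(1) + (0)]/2 = 1/2.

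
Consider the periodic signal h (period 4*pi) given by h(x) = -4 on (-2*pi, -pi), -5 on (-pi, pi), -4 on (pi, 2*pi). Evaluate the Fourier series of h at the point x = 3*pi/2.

h is continuous at x = 3*pi/2 with value -4, so the series converges to -4 there.

-4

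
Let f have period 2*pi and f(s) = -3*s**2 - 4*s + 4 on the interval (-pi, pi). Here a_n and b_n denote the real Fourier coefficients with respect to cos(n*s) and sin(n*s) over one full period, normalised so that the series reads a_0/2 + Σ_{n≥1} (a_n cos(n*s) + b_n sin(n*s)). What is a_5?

a_5 = 1/pi ∫_{-pi}^{pi} f(s) cos(5*s) ds.
Integrating by parts twice (tabular method), an antiderivative of (-3*s**2 - 4*s + 4) cos(5*s) is -3*s**2*sin(5*s)/5 - 4*s*sin(5*s)/5 - 6*s*cos(5*s)/25 + 106*sin(5*s)/125 - 4*cos(5*s)/25; evaluating from -pi to pi: ∫_{-pi}^{pi} (-3*s**2 - 4*s + 4) cos(5*s) ds = (4/25 + 6*pi/25) - (4/25 - 6*pi/25) = 12*pi/25.
Hence a_5 = (1/pi)·(12*pi/25) = 12/25.

12/25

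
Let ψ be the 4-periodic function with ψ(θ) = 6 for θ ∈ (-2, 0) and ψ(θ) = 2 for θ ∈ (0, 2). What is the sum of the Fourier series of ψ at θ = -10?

θ = -10 differs from θ = -2 by -2 full period(s), and the series is 4-periodic.
At θ = -2 the one-sided limits are ψ(-2^-) = 2 and ψ(-2^+) = 6.
By Dirichlet's theorem the series converges to their average, [(2) + (6)]/2 = 4.

4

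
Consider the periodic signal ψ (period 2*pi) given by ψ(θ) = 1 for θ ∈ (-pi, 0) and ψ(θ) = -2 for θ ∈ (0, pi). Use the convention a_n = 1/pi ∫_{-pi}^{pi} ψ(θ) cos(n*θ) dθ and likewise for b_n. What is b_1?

-6/pi

b_1 = 1/pi ∫_{-pi}^{pi} ψ(θ) sin(θ) dθ.
Split the integral at the breakpoints.
Directly, an antiderivative of (1) sin(θ) is -cos(θ); evaluating from -pi to 0: ∫_{-pi}^{0} (1) sin(θ) dθ = (-1) - (1) = -2.
Directly, an antiderivative of (-2) sin(θ) is 2*cos(θ); evaluating from 0 to pi: ∫_{0}^{pi} (-2) sin(θ) dθ = (-2) - (2) = -4.
Summing the pieces and multiplying by (1/pi) gives b_1 = -6/pi.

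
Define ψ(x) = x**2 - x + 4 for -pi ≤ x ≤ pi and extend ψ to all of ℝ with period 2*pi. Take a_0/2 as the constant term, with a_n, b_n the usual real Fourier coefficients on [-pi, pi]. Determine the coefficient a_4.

1/4

a_4 = 1/pi ∫_{-pi}^{pi} ψ(x) cos(4*x) dx.
Integrating by parts twice (tabular method), an antiderivative of (x**2 - x + 4) cos(4*x) is x**2*sin(4*x)/4 - x*sin(4*x)/4 + x*cos(4*x)/8 + 31*sin(4*x)/32 - cos(4*x)/16; evaluating from -pi to pi: ∫_{-pi}^{pi} (x**2 - x + 4) cos(4*x) dx = (-1/16 + pi/8) - (-pi/8 - 1/16) = pi/4.
Hence a_4 = (1/pi)·(pi/4) = 1/4.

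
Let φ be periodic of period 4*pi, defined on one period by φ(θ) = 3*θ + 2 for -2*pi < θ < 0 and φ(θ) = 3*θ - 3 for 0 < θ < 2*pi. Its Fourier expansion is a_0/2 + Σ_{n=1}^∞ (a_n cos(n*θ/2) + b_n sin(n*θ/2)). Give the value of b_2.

b_2 = (1/(2*pi)) ∫_{-2*pi}^{2*pi} φ(θ) sin(θ) dθ.
Split the integral at the breakpoints.
Integrating by parts (boundary term plus one more integral), an antiderivative of (3*θ + 2) sin(θ) is -3*θ*cos(θ) + 3*sin(θ) - 2*cos(θ); evaluating from -2*pi to 0: ∫_{-2*pi}^{0} (3*θ + 2) sin(θ) dθ = (-2) - (-2 + 6*pi) = -6*pi.
Integrating by parts (boundary term plus one more integral), an antiderivative of (3*θ - 3) sin(θ) is -3*θ*cos(θ) + 3*sin(θ) + 3*cos(θ); evaluating from 0 to 2*pi: ∫_{0}^{2*pi} (3*θ - 3) sin(θ) dθ = (3 - 6*pi) - (3) = -6*pi.
Summing the pieces and multiplying by (1/(2*pi)) gives b_2 = -6.

-6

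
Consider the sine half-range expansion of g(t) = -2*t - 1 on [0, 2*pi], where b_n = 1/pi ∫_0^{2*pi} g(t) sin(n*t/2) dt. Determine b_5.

b_5 = 1/pi ∫_0^{2*pi} (-2*t - 1) sin(5*t/2) dt.
Integrating by parts (boundary term plus one more integral), an antiderivative of (-2*t - 1) sin(5*t/2) is 4*t*cos(5*t/2)/5 - 8*sin(5*t/2)/25 + 2*cos(5*t/2)/5; evaluating from 0 to 2*pi: ∫_{0}^{2*pi} (-2*t - 1) sin(5*t/2) dt = (-8*pi/5 - 2/5) - (2/5) = -8*pi/5 - 4/5.
Hence b_5 = (1/pi)·(-8*pi/5 - 4/5) = 4*(-2*pi - 1)/(5*pi).

4*(-2*pi - 1)/(5*pi)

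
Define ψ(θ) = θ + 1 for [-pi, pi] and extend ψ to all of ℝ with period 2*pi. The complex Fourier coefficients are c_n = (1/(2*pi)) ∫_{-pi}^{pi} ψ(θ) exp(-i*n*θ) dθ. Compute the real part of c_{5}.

Since ψ is real-valued, Re(c_{5}) = (1/(2*pi)) ∫_{-pi}^{pi} ψ(θ) cos(5*θ) dθ = a_{5}/2.
Integrating by parts (boundary term plus one more integral), an antiderivative of (θ + 1) cos(5*θ) is θ*sin(5*θ)/5 + sin(5*θ)/5 + cos(5*θ)/25; evaluating from -pi to pi: ∫_{-pi}^{pi} (θ + 1) cos(5*θ) dθ = (-1/25) - (-1/25) = 0.
Hence Re(c_{5}) = (1/(2*pi))·(0) = 0.

0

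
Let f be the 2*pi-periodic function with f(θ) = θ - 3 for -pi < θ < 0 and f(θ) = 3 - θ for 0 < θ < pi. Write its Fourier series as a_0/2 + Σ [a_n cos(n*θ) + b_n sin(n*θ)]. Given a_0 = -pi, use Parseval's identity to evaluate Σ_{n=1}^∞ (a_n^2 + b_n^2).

Parseval: a_0^2/2 + Σ_{n≥1} (a_n^2+b_n^2) = 1/pi ∫_{-pi}^{pi} f(θ)^2 dθ = 2*pi**2/3 + 18.
Subtract a_0^2/2 = pi**2/2: Σ (a_n^2+b_n^2) = pi**2/6 + 18.

pi**2/6 + 18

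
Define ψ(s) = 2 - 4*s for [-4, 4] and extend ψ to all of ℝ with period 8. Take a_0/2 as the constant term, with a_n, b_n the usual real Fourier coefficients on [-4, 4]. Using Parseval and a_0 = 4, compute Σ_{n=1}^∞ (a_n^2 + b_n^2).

Parseval: a_0^2/2 + Σ_{n≥1} (a_n^2+b_n^2) = 1/4 ∫_{-4}^{4} ψ(s)^2 ds = 536/3.
Subtract a_0^2/2 = 8: Σ (a_n^2+b_n^2) = 512/3.

512/3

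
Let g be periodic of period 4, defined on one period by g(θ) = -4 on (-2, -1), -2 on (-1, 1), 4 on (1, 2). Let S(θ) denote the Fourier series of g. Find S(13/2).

θ = 13/2 differs from θ = -3/2 by 2 full period(s), and the series is 4-periodic.
g is continuous at θ = -3/2 with value -4, so the series converges to -4 there.

-4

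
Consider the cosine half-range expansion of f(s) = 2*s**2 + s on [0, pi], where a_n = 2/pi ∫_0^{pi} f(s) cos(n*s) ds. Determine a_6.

2/9

a_6 = 2/pi ∫_0^{pi} (2*s**2 + s) cos(6*s) ds.
Integrating by parts twice (tabular method), an antiderivative of (2*s**2 + s) cos(6*s) is s**2*sin(6*s)/3 + s*sin(6*s)/6 + s*cos(6*s)/9 - sin(6*s)/54 + cos(6*s)/36; evaluating from 0 to pi: ∫_{0}^{pi} (2*s**2 + s) cos(6*s) ds = (1/36 + pi/9) - (1/36) = pi/9.
Hence a_6 = (2/pi)·(pi/9) = 2/9.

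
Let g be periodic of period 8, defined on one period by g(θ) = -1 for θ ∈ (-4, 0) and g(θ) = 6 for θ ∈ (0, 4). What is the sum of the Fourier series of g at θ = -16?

5/2

θ = -16 differs from θ = 0 by -2 full period(s), and the series is 8-periodic.
At θ = 0 the one-sided limits are g(0^-) = -1 and g(0^+) = 6.
By Dirichlet's theorem the series converges to their average, [(-1) + (6)]/2 = 5/2.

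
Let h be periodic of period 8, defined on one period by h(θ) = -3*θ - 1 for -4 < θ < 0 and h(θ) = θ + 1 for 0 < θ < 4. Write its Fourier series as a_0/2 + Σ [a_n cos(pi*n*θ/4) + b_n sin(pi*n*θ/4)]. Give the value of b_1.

-4/pi

b_1 = 1/4 ∫_{-4}^{4} h(θ) sin(pi*θ/4) dθ.
Split the integral at the breakpoints.
Integrating by parts (boundary term plus one more integral), an antiderivative of (-3*θ - 1) sin(pi*θ/4) is 12*θ*cos(pi*θ/4)/pi - 48*sin(pi*θ/4)/pi**2 + 4*cos(pi*θ/4)/pi; evaluating from -4 to 0: ∫_{-4}^{0} (-3*θ - 1) sin(pi*θ/4) dθ = (4/pi) - (44/pi) = -40/pi.
Integrating by parts (boundary term plus one more integral), an antiderivative of (θ + 1) sin(pi*θ/4) is -4*θ*cos(pi*θ/4)/pi + 16*sin(pi*θ/4)/pi**2 - 4*cos(pi*θ/4)/pi; evaluating from 0 to 4: ∫_{0}^{4} (θ + 1) sin(pi*θ/4) dθ = (20/pi) - (-4/pi) = 24/pi.
Summing the pieces and multiplying by (1/4) gives b_1 = -4/pi.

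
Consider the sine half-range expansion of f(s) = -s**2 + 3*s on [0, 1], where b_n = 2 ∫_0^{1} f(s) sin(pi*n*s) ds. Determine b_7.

b_7 = 2 ∫_0^{1} (-s**2 + 3*s) sin(7*pi*s) ds.
Integrating by parts twice (tabular method), an antiderivative of (-s**2 + 3*s) sin(7*pi*s) is s**2*cos(7*pi*s)/(7*pi) - 2*s*sin(7*pi*s)/(49*pi**2) - 3*s*cos(7*pi*s)/(7*pi) + 3*sin(7*pi*s)/(49*pi**2) - 2*cos(7*pi*s)/(343*pi**3); evaluating from 0 to 1: ∫_{0}^{1} (-s**2 + 3*s) sin(7*pi*s) ds = (2*(1 + 49*pi**2)/(343*pi**3)) - (-2/(343*pi**3)) = 2*(2 + 49*pi**2)/(343*pi**3).
Hence b_7 = 2·(2*(2 + 49*pi**2)/(343*pi**3)) = 4*(2 + 49*pi**2)/(343*pi**3).

4*(2 + 49*pi**2)/(343*pi**3)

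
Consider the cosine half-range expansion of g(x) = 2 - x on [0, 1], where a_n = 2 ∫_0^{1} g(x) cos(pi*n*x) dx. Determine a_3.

a_3 = 2 ∫_0^{1} (2 - x) cos(3*pi*x) dx.
Integrating by parts (boundary term plus one more integral), an antiderivative of (2 - x) cos(3*pi*x) is -x*sin(3*pi*x)/(3*pi) + 2*sin(3*pi*x)/(3*pi) - cos(3*pi*x)/(9*pi**2); evaluating from 0 to 1: ∫_{0}^{1} (2 - x) cos(3*pi*x) dx = (1/(9*pi**2)) - (-1/(9*pi**2)) = 2/(9*pi**2).
Hence a_3 = 2·(2/(9*pi**2)) = 4/(9*pi**2).

4/(9*pi**2)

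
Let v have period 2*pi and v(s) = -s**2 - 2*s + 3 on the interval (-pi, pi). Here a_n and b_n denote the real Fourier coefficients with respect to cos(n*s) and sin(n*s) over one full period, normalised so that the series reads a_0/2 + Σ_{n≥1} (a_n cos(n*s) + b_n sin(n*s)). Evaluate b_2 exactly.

b_2 = 1/pi ∫_{-pi}^{pi} v(s) sin(2*s) ds.
Integrating by parts twice (tabular method), an antiderivative of (-s**2 - 2*s + 3) sin(2*s) is s**2*cos(2*s)/2 - s*sin(2*s)/2 + s*cos(2*s) - sin(2*s)/2 - 7*cos(2*s)/4; evaluating from -pi to pi: ∫_{-pi}^{pi} (-s**2 - 2*s + 3) sin(2*s) ds = (-7/4 + pi + pi**2/2) - (-pi - 7/4 + pi**2/2) = 2*pi.
Hence b_2 = (1/pi)·(2*pi) = 2.

2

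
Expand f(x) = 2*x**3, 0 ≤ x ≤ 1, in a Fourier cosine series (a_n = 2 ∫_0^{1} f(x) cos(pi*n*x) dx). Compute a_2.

a_2 = 2 ∫_0^{1} (2*x**3) cos(2*pi*x) dx.
Integrating by parts three times (tabular method), an antiderivative of (2*x**3) cos(2*pi*x) is x**3*sin(2*pi*x)/pi + 3*x**2*cos(2*pi*x)/(2*pi**2) - 3*x*sin(2*pi*x)/(2*pi**3) - 3*cos(2*pi*x)/(4*pi**4); evaluating from 0 to 1: ∫_{0}^{1} (2*x**3) cos(2*pi*x) dx = (3*(-1 + 2*pi**2)/(4*pi**4)) - (-3/(4*pi**4)) = 3/(2*pi**2).
Hence a_2 = 2·(3/(2*pi**2)) = 3/pi**2.

3/pi**2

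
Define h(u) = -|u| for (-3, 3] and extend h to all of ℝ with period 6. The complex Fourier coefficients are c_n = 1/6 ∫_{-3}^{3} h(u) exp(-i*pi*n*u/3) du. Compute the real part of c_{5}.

Since h is real-valued, Re(c_{5}) = 1/6 ∫_{-3}^{3} h(u) cos(5*pi*u/3) du = a_{5}/2.
h is even and cos(5*pi*u/3) is even, so the integrand is even: ∫_{-3}^{3} h(u) cos(5*pi*u/3) du = 2∫_0^{3} h(u) cos(5*pi*u/3) du.
Integrating by parts (boundary term plus one more integral), an antiderivative of (-u) cos(5*pi*u/3) is -3*u*sin(5*pi*u/3)/(5*pi) - 9*cos(5*pi*u/3)/(25*pi**2); evaluating from 0 to 3: ∫_{0}^{3} (-u) cos(5*pi*u/3) du = (9/(25*pi**2)) - (-9/(25*pi**2)) = 18/(25*pi**2).
So ∫_{-3}^{3} h(u) cos(5*pi*u/3) du = 36/(25*pi**2).
Hence Re(c_{5}) = (1/6)·(36/(25*pi**2)) = 6/(25*pi**2).

6/(25*pi**2)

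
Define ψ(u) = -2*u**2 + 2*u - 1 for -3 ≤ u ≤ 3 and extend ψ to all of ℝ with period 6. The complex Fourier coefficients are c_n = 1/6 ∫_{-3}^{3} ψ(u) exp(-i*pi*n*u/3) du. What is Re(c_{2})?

Since ψ is real-valued, Re(c_{2}) = 1/6 ∫_{-3}^{3} ψ(u) cos(2*pi*u/3) du = a_{2}/2.
Integrating by parts twice (tabular method), an antiderivative of (-2*u**2 + 2*u - 1) cos(2*pi*u/3) is -3*u**2*sin(2*pi*u/3)/pi + 3*u*sin(2*pi*u/3)/pi - 9*u*cos(2*pi*u/3)/pi**2 - 3*sin(2*pi*u/3)/(2*pi) + 27*sin(2*pi*u/3)/(2*pi**3) + 9*cos(2*pi*u/3)/(2*pi**2); evaluating from -3 to 3: ∫_{-3}^{3} (-2*u**2 + 2*u - 1) cos(2*pi*u/3) du = (-45/(2*pi**2)) - (63/(2*pi**2)) = -54/pi**2.
Hence Re(c_{2}) = (1/6)·(-54/pi**2) = -9/pi**2.

-9/pi**2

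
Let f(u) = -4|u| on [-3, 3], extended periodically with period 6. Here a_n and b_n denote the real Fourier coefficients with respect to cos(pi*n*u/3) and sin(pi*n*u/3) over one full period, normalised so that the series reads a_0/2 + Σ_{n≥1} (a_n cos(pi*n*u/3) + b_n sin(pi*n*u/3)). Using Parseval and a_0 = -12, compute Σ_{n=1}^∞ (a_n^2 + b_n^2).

Parseval: a_0^2/2 + Σ_{n≥1} (a_n^2+b_n^2) = 1/3 ∫_{-3}^{3} f(u)^2 du = 96.
Subtract a_0^2/2 = 72: Σ (a_n^2+b_n^2) = 24.

24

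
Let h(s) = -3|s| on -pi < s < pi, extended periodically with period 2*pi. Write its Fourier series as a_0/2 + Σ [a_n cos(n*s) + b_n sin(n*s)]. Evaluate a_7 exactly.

12/(49*pi)

a_7 = 1/pi ∫_{-pi}^{pi} h(s) cos(7*s) ds.
h is even and cos(7*s) is even, so the integrand is even and a_7 = 2/pi ∫_0^{pi} h(s) cos(7*s) ds.
Integrating by parts (boundary term plus one more integral), an antiderivative of (-3*s) cos(7*s) is -3*s*sin(7*s)/7 - 3*cos(7*s)/49; evaluating from 0 to pi: ∫_{0}^{pi} (-3*s) cos(7*s) ds = (3/49) - (-3/49) = 6/49.
Hence a_7 = (2/pi)·(6/49) = 12/(49*pi).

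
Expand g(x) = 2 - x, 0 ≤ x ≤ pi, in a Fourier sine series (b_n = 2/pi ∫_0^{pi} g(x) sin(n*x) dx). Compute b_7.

2*(4 - pi)/(7*pi)

b_7 = 2/pi ∫_0^{pi} (2 - x) sin(7*x) dx.
Integrating by parts (boundary term plus one more integral), an antiderivative of (2 - x) sin(7*x) is x*cos(7*x)/7 - sin(7*x)/49 - 2*cos(7*x)/7; evaluating from 0 to pi: ∫_{0}^{pi} (2 - x) sin(7*x) dx = (2/7 - pi/7) - (-2/7) = 4/7 - pi/7.
Hence b_7 = (2/pi)·(4/7 - pi/7) = 2*(4 - pi)/(7*pi).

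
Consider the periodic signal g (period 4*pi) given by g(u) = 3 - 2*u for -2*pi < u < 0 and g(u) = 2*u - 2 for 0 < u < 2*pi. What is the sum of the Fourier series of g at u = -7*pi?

-2 + 2*pi

u = -7*pi differs from u = pi by -2 full period(s), and the series is 4*pi-periodic.
g is continuous at u = pi with value -2 + 2*pi, so the series converges to -2 + 2*pi there.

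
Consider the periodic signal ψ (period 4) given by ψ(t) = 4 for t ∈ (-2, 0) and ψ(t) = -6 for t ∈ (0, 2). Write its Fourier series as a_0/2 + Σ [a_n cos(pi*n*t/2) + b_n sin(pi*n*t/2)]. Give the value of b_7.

-20/(7*pi)

b_7 = 1/2 ∫_{-2}^{2} ψ(t) sin(7*pi*t/2) dt.
Split the integral at the breakpoints.
Directly, an antiderivative of (4) sin(7*pi*t/2) is -8*cos(7*pi*t/2)/(7*pi); evaluating from -2 to 0: ∫_{-2}^{0} (4) sin(7*pi*t/2) dt = (-8/(7*pi)) - (8/(7*pi)) = -16/(7*pi).
Directly, an antiderivative of (-6) sin(7*pi*t/2) is 12*cos(7*pi*t/2)/(7*pi); evaluating from 0 to 2: ∫_{0}^{2} (-6) sin(7*pi*t/2) dt = (-12/(7*pi)) - (12/(7*pi)) = -24/(7*pi).
Summing the pieces and multiplying by (1/2) gives b_7 = -20/(7*pi).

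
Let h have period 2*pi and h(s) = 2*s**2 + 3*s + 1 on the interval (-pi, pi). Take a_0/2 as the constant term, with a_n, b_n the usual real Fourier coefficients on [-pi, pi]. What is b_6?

b_6 = 1/pi ∫_{-pi}^{pi} h(s) sin(6*s) ds.
Integrating by parts twice (tabular method), an antiderivative of (2*s**2 + 3*s + 1) sin(6*s) is -s**2*cos(6*s)/3 + s*sin(6*s)/9 - s*cos(6*s)/2 + sin(6*s)/12 - 4*cos(6*s)/27; evaluating from -pi to pi: ∫_{-pi}^{pi} (2*s**2 + 3*s + 1) sin(6*s) ds = (-pi**2/3 - pi/2 - 4/27) - (-pi**2/3 - 4/27 + pi/2) = -pi.
Hence b_6 = (1/pi)·(-pi) = -1.

-1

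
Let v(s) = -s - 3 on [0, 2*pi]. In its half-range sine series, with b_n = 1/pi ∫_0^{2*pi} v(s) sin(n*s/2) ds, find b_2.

2

b_2 = 1/pi ∫_0^{2*pi} (-s - 3) sin(s) ds.
Integrating by parts (boundary term plus one more integral), an antiderivative of (-s - 3) sin(s) is s*cos(s) - sin(s) + 3*cos(s); evaluating from 0 to 2*pi: ∫_{0}^{2*pi} (-s - 3) sin(s) ds = (3 + 2*pi) - (3) = 2*pi.
Hence b_2 = (1/pi)·(2*pi) = 2.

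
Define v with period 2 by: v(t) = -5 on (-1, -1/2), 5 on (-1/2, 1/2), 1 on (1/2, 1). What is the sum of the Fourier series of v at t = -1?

-2

At t = -1 the one-sided limits are v(-1^-) = 1 and v(-1^+) = -5.
By Dirichlet's theorem the series converges to their average, [(1) + (-5)]/2 = -2.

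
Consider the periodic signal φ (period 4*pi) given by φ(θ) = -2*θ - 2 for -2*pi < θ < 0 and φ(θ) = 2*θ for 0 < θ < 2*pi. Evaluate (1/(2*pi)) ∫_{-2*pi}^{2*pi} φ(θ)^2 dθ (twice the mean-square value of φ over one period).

-8*pi + 4 + 32*pi**2/3

(1/(2*pi)) ∫_{-2*pi}^{2*pi} φ(θ)^2 dθ = (1/(2*pi)) · (8*pi*(-6*pi + 3 + 8*pi**2)/3) = -8*pi + 4 + 32*pi**2/3.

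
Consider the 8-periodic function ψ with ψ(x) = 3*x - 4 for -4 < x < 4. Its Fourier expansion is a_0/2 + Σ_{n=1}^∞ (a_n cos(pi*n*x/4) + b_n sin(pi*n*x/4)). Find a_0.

a_0 = 1/4 ∫_{-4}^{4} ψ(x) dx = 1/4 · (-32) = -8.

-8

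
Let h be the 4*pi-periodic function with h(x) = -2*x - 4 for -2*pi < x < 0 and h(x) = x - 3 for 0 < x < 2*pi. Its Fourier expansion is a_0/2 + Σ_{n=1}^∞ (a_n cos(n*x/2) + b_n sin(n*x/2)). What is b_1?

-2 + 2/pi

b_1 = (1/(2*pi)) ∫_{-2*pi}^{2*pi} h(x) sin(x/2) dx.
Split the integral at the breakpoints.
Integrating by parts (boundary term plus one more integral), an antiderivative of (-2*x - 4) sin(x/2) is 4*x*cos(x/2) - 8*sin(x/2) + 8*cos(x/2); evaluating from -2*pi to 0: ∫_{-2*pi}^{0} (-2*x - 4) sin(x/2) dx = (8) - (-8 + 8*pi) = 16 - 8*pi.
Integrating by parts (boundary term plus one more integral), an antiderivative of (x - 3) sin(x/2) is -2*x*cos(x/2) + 4*sin(x/2) + 6*cos(x/2); evaluating from 0 to 2*pi: ∫_{0}^{2*pi} (x - 3) sin(x/2) dx = (-6 + 4*pi) - (6) = -12 + 4*pi.
Summing the pieces and multiplying by (1/(2*pi)) gives b_1 = -2 + 2/pi.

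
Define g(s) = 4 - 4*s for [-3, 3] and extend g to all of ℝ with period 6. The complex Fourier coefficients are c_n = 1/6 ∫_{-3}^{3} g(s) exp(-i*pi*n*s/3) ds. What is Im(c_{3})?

4/pi

Since g is real-valued, Im(c_{3}) = -1/6 ∫_{-3}^{3} g(s) sin(pi*s) ds = -b_{3}/2.
Integrating by parts (boundary term plus one more integral), an antiderivative of (4 - 4*s) sin(pi*s) is 4*s*cos(pi*s)/pi - 4*sin(pi*s)/pi**2 - 4*cos(pi*s)/pi; evaluating from -3 to 3: ∫_{-3}^{3} (4 - 4*s) sin(pi*s) ds = (-8/pi) - (16/pi) = -24/pi.
Hence Im(c_{3}) = (-1/6)·(-24/pi) = 4/pi.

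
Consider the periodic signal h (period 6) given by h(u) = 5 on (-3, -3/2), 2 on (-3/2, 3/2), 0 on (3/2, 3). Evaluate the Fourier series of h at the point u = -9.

5/2

u = -9 differs from u = 3 by -2 full period(s), and the series is 6-periodic.
At u = 3 the one-sided limits are h(3^-) = 0 and h(3^+) = 5.
By Dirichlet's theorem the series converges to their average, [(0) + (5)]/2 = 5/2.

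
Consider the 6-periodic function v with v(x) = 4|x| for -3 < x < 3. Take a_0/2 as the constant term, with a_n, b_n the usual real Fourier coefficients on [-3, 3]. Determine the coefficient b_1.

b_1 = 1/3 ∫_{-3}^{3} v(x) sin(pi*x/3) dx.
v is even and sin(pi*x/3) is odd, so the integrand is odd over a symmetric interval and the integral vanishes.

0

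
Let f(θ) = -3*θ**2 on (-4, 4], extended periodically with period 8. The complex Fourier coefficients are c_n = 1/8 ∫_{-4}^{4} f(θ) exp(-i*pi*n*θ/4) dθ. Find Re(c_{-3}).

32/(3*pi**2)

Since f is real-valued, Re(c_{-3}) = 1/8 ∫_{-4}^{4} f(θ) cos(-3*pi*θ/4) dθ = a_{3}/2.
f is even and cos(-3*pi*θ/4) is even, so the integrand is even: ∫_{-4}^{4} f(θ) cos(-3*pi*θ/4) dθ = 2∫_0^{4} f(θ) cos(-3*pi*θ/4) dθ.
Integrating by parts twice (tabular method), an antiderivative of (-3*θ**2) cos(-3*pi*θ/4) is -4*θ**2*sin(3*pi*θ/4)/pi - 32*θ*cos(3*pi*θ/4)/(3*pi**2) + 128*sin(3*pi*θ/4)/(9*pi**3); evaluating from 0 to 4: ∫_{0}^{4} (-3*θ**2) cos(-3*pi*θ/4) dθ = (128/(3*pi**2)) - (0) = 128/(3*pi**2).
So ∫_{-4}^{4} f(θ) cos(-3*pi*θ/4) dθ = 256/(3*pi**2).
Hence Re(c_{-3}) = (1/8)·(256/(3*pi**2)) = 32/(3*pi**2).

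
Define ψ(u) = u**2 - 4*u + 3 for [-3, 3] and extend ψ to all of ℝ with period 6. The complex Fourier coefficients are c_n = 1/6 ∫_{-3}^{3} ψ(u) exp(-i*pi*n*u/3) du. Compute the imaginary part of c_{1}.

Since ψ is real-valued, Im(c_{1}) = -1/6 ∫_{-3}^{3} ψ(u) sin(pi*u/3) du = -b_{1}/2.
Integrating by parts twice (tabular method), an antiderivative of (u**2 - 4*u + 3) sin(pi*u/3) is -3*u**2*cos(pi*u/3)/pi + 18*u*sin(pi*u/3)/pi**2 + 12*u*cos(pi*u/3)/pi - 36*sin(pi*u/3)/pi**2 - 9*cos(pi*u/3)/pi + 54*cos(pi*u/3)/pi**3; evaluating from -3 to 3: ∫_{-3}^{3} (u**2 - 4*u + 3) sin(pi*u/3) du = (-54/pi**3) - (-54/pi**3 + 72/pi) = -72/pi.
Hence Im(c_{1}) = (-1/6)·(-72/pi) = 12/pi.

12/pi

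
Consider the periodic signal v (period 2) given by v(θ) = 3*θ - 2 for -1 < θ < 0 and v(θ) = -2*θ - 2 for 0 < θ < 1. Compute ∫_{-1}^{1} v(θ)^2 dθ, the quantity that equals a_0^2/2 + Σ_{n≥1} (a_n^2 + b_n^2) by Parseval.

67/3

∫_{-1}^{1} v(θ)^2 dθ = 67/3.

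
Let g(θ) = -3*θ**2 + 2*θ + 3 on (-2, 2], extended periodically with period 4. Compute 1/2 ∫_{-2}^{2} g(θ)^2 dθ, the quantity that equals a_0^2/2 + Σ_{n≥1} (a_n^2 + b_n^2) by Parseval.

574/15

1/2 ∫_{-2}^{2} g(θ)^2 dθ = 1/2 · (1148/15) = 574/15.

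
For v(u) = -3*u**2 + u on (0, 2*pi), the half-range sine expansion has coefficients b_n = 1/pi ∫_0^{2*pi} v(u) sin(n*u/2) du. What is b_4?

b_4 = 1/pi ∫_0^{2*pi} (-3*u**2 + u) sin(2*u) du.
Integrating by parts twice (tabular method), an antiderivative of (-3*u**2 + u) sin(2*u) is 3*u**2*cos(2*u)/2 - 3*u*sin(2*u)/2 - u*cos(2*u)/2 + sin(2*u)/4 - 3*cos(2*u)/4; evaluating from 0 to 2*pi: ∫_{0}^{2*pi} (-3*u**2 + u) sin(2*u) du = (-pi - 3/4 + 6*pi**2) - (-3/4) = pi*(-1 + 6*pi).
Hence b_4 = (1/pi)·(pi*(-1 + 6*pi)) = -1 + 6*pi.

-1 + 6*pi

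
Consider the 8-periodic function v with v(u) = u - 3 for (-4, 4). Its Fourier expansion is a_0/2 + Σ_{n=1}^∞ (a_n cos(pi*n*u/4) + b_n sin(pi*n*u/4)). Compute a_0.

a_0 = 1/4 ∫_{-4}^{4} v(u) du = 1/4 · (-24) = -6.

-6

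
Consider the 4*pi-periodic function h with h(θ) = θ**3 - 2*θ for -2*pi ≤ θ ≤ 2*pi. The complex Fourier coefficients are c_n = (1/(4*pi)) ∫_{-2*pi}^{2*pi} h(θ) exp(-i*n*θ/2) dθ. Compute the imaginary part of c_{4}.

Since h is real-valued, Im(c_{4}) = -(1/(4*pi)) ∫_{-2*pi}^{2*pi} h(θ) sin(2*θ) dθ = -b_{4}/2.
h is odd and sin(2*θ) is odd, so the integrand is even: ∫_{-2*pi}^{2*pi} h(θ) sin(2*θ) dθ = 2∫_0^{2*pi} h(θ) sin(2*θ) dθ.
Integrating by parts three times (tabular method), an antiderivative of (θ**3 - 2*θ) sin(2*θ) is -θ**3*cos(2*θ)/2 + 3*θ**2*sin(2*θ)/4 + 7*θ*cos(2*θ)/4 - 7*sin(2*θ)/8; evaluating from 0 to 2*pi: ∫_{0}^{2*pi} (θ**3 - 2*θ) sin(2*θ) dθ = (pi*(7 - 8*pi**2)/2) - (0) = pi*(7 - 8*pi**2)/2.
So ∫_{-2*pi}^{2*pi} h(θ) sin(2*θ) dθ = pi*(7 - 8*pi**2).
Hence Im(c_{4}) = (-1/(4*pi))·(pi*(7 - 8*pi**2)) = -7/4 + 2*pi**2.

-7/4 + 2*pi**2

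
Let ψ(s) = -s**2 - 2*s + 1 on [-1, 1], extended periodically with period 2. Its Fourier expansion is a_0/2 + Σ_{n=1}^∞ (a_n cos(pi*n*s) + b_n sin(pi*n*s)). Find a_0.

4/3

a_0 = ∫_{-1}^{1} ψ(s) ds = 4/3.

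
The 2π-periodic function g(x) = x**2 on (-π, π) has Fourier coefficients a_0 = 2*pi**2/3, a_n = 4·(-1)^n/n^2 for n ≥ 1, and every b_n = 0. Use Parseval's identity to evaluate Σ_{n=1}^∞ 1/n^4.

pi**4/90

Parseval: a_0^2/2 + Σ a_n^2 = (1/π) ∫_{-π}^{π} g(x)^2 dx = 2*pi**4/5.
Subtract a_0^2/2 = 2*pi**4/9: Σ a_n^2 = 8*pi**4/45.
Since a_n^2 = 16/n^4, Σ 1/n^4 = pi**4/90.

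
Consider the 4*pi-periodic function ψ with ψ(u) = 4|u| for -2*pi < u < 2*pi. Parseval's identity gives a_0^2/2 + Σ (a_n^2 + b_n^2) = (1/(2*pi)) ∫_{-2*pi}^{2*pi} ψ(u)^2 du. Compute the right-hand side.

(1/(2*pi)) ∫_{-2*pi}^{2*pi} ψ(u)^2 du = (1/(2*pi)) · (256*pi**3/3) = 128*pi**2/3.

128*pi**2/3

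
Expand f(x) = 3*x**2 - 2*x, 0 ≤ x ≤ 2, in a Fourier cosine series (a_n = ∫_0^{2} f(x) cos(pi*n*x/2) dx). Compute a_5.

a_5 = ∫_0^{2} (3*x**2 - 2*x) cos(5*pi*x/2) dx.
Integrating by parts twice (tabular method), an antiderivative of (3*x**2 - 2*x) cos(5*pi*x/2) is 6*x**2*sin(5*pi*x/2)/(5*pi) - 4*x*sin(5*pi*x/2)/(5*pi) + 24*x*cos(5*pi*x/2)/(25*pi**2) - 48*sin(5*pi*x/2)/(125*pi**3) - 8*cos(5*pi*x/2)/(25*pi**2); evaluating from 0 to 2: ∫_{0}^{2} (3*x**2 - 2*x) cos(5*pi*x/2) dx = (-8/(5*pi**2)) - (-8/(25*pi**2)) = -32/(25*pi**2).
Hence a_5 = -32/(25*pi**2).

-32/(25*pi**2)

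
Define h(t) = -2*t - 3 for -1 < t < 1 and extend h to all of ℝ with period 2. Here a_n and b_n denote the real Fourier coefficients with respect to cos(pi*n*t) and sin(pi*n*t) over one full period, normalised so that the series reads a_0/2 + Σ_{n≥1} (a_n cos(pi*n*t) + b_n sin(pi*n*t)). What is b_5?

b_5 = ∫_{-1}^{1} h(t) sin(5*pi*t) dt.
Integrating by parts (boundary term plus one more integral), an antiderivative of (-2*t - 3) sin(5*pi*t) is 2*t*cos(5*pi*t)/(5*pi) - 2*sin(5*pi*t)/(25*pi**2) + 3*cos(5*pi*t)/(5*pi); evaluating from -1 to 1: ∫_{-1}^{1} (-2*t - 3) sin(5*pi*t) dt = (-1/pi) - (-1/(5*pi)) = -4/(5*pi).
Hence b_5 = -4/(5*pi).

-4/(5*pi)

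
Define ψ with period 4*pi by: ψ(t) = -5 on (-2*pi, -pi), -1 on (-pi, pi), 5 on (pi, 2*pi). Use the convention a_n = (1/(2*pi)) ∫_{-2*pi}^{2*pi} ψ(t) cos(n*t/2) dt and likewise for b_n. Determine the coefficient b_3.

10/(3*pi)

b_3 = (1/(2*pi)) ∫_{-2*pi}^{2*pi} ψ(t) sin(3*t/2) dt.
Split the integral at the breakpoints.
Directly, an antiderivative of (-5) sin(3*t/2) is 10*cos(3*t/2)/3; evaluating from -2*pi to -pi: ∫_{-2*pi}^{-pi} (-5) sin(3*t/2) dt = (0) - (-10/3) = 10/3.
Directly, an antiderivative of (-1) sin(3*t/2) is 2*cos(3*t/2)/3; evaluating from -pi to pi: ∫_{-pi}^{pi} (-1) sin(3*t/2) dt = (0) - (0) = 0.
Directly, an antiderivative of (5) sin(3*t/2) is -10*cos(3*t/2)/3; evaluating from pi to 2*pi: ∫_{pi}^{2*pi} (5) sin(3*t/2) dt = (10/3) - (0) = 10/3.
Summing the pieces and multiplying by (1/(2*pi)) gives b_3 = 10/(3*pi).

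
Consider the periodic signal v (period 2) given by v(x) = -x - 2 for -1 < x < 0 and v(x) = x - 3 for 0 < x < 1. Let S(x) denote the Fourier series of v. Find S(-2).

-5/2

x = -2 differs from x = 0 by -1 full period(s), and the series is 2-periodic.
At x = 0 the one-sided limits are v(0^-) = -2 and v(0^+) = -3.
By Dirichlet's theorem the series converges to their average, [(-2) + (-3)]/2 = -5/2.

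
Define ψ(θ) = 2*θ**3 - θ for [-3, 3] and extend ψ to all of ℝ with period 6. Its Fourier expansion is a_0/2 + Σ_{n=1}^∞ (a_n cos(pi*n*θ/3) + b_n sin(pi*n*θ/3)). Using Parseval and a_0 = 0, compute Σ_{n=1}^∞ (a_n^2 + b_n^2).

24834/35

Parseval: a_0^2/2 + Σ_{n≥1} (a_n^2+b_n^2) = 1/3 ∫_{-3}^{3} ψ(θ)^2 dθ = 24834/35.
Subtract a_0^2/2 = 0: Σ (a_n^2+b_n^2) = 24834/35.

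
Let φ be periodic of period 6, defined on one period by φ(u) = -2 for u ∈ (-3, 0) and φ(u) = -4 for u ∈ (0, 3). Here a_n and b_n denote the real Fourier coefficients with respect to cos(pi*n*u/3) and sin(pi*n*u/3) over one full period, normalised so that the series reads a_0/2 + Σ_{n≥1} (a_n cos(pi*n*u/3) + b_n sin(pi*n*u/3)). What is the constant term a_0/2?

a_0 = 1/3 ∫_{-3}^{3} φ(u) du = 1/3 · (-18) = -6.
So the constant term a_0/2 = -3.

-3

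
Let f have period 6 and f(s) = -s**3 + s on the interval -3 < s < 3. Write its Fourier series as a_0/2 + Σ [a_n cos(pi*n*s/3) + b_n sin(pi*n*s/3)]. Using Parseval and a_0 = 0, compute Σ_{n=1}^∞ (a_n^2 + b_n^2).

Parseval: a_0^2/2 + Σ_{n≥1} (a_n^2+b_n^2) = 1/3 ∫_{-3}^{3} f(s)^2 ds = 5232/35.
Subtract a_0^2/2 = 0: Σ (a_n^2+b_n^2) = 5232/35.

5232/35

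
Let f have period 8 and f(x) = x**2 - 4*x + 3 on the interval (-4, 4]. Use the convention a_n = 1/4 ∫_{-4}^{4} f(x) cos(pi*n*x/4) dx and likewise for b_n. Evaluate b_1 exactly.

-32/pi

b_1 = 1/4 ∫_{-4}^{4} f(x) sin(pi*x/4) dx.
Integrating by parts twice (tabular method), an antiderivative of (x**2 - 4*x + 3) sin(pi*x/4) is -4*x**2*cos(pi*x/4)/pi + 32*x*sin(pi*x/4)/pi**2 + 16*x*cos(pi*x/4)/pi - 64*sin(pi*x/4)/pi**2 - 12*cos(pi*x/4)/pi + 128*cos(pi*x/4)/pi**3; evaluating from -4 to 4: ∫_{-4}^{4} (x**2 - 4*x + 3) sin(pi*x/4) dx = (-128/pi**3 + 12/pi) - (-128/pi**3 + 140/pi) = -128/pi.
Hence b_1 = (1/4)·(-128/pi) = -32/pi.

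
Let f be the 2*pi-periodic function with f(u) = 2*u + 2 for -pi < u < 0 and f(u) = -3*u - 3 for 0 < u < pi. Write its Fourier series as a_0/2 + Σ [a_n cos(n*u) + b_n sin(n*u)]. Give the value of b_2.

b_2 = 1/pi ∫_{-pi}^{pi} f(u) sin(2*u) du.
Split the integral at the breakpoints.
Integrating by parts (boundary term plus one more integral), an antiderivative of (2*u + 2) sin(2*u) is -u*cos(2*u) + sin(2*u)/2 - cos(2*u); evaluating from -pi to 0: ∫_{-pi}^{0} (2*u + 2) sin(2*u) du = (-1) - (-1 + pi) = -pi.
Integrating by parts (boundary term plus one more integral), an antiderivative of (-3*u - 3) sin(2*u) is 3*u*cos(2*u)/2 - 3*sin(2*u)/4 + 3*cos(2*u)/2; evaluating from 0 to pi: ∫_{0}^{pi} (-3*u - 3) sin(2*u) du = (3/2 + 3*pi/2) - (3/2) = 3*pi/2.
Summing the pieces and multiplying by (1/pi) gives b_2 = 1/2.

1/2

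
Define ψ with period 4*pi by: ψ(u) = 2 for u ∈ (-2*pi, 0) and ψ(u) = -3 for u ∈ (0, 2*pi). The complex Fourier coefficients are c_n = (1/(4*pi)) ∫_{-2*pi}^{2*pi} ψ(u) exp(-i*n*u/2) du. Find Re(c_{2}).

Since ψ is real-valued, Re(c_{2}) = (1/(4*pi)) ∫_{-2*pi}^{2*pi} ψ(u) cos(u) du = a_{2}/2.
Split the integral at the breakpoints.
Directly, an antiderivative of (2) cos(u) is 2*sin(u); evaluating from -2*pi to 0: ∫_{-2*pi}^{0} (2) cos(u) du = (0) - (0) = 0.
Directly, an antiderivative of (-3) cos(u) is -3*sin(u); evaluating from 0 to 2*pi: ∫_{0}^{2*pi} (-3) cos(u) du = (0) - (0) = 0.
So ∫_{-2*pi}^{2*pi} ψ(u) cos(u) du = 0.
Hence Re(c_{2}) = (1/(4*pi))·(0) = 0.

0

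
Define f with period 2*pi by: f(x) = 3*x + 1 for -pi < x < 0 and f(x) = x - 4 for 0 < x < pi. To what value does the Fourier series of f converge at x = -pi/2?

f is continuous at x = -pi/2 with value 1 - 3*pi/2, so the series converges to 1 - 3*pi/2 there.

1 - 3*pi/2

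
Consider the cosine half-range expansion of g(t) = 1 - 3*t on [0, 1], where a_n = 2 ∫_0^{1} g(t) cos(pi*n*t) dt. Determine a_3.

a_3 = 2 ∫_0^{1} (1 - 3*t) cos(3*pi*t) dt.
Integrating by parts (boundary term plus one more integral), an antiderivative of (1 - 3*t) cos(3*pi*t) is -t*sin(3*pi*t)/pi + sin(3*pi*t)/(3*pi) - cos(3*pi*t)/(3*pi**2); evaluating from 0 to 1: ∫_{0}^{1} (1 - 3*t) cos(3*pi*t) dt = (1/(3*pi**2)) - (-1/(3*pi**2)) = 2/(3*pi**2).
Hence a_3 = 2·(2/(3*pi**2)) = 4/(3*pi**2).

4/(3*pi**2)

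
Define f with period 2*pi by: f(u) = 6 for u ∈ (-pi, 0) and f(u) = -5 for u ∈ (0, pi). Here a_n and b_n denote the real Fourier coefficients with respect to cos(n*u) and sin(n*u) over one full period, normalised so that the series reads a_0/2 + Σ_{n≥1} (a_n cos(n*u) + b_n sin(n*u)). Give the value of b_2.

0

b_2 = 1/pi ∫_{-pi}^{pi} f(u) sin(2*u) du.
Split the integral at the breakpoints.
Directly, an antiderivative of (6) sin(2*u) is -3*cos(2*u); evaluating from -pi to 0: ∫_{-pi}^{0} (6) sin(2*u) du = (-3) - (-3) = 0.
Directly, an antiderivative of (-5) sin(2*u) is 5*cos(2*u)/2; evaluating from 0 to pi: ∫_{0}^{pi} (-5) sin(2*u) du = (5/2) - (5/2) = 0.
Summing the pieces and multiplying by (1/pi) gives b_2 = 0.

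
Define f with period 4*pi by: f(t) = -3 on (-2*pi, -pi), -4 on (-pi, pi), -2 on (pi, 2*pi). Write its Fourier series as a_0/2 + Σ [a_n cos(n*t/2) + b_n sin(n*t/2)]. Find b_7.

1/(7*pi)

b_7 = (1/(2*pi)) ∫_{-2*pi}^{2*pi} f(t) sin(7*t/2) dt.
Split the integral at the breakpoints.
Directly, an antiderivative of (-3) sin(7*t/2) is 6*cos(7*t/2)/7; evaluating from -2*pi to -pi: ∫_{-2*pi}^{-pi} (-3) sin(7*t/2) dt = (0) - (-6/7) = 6/7.
Directly, an antiderivative of (-4) sin(7*t/2) is 8*cos(7*t/2)/7; evaluating from -pi to pi: ∫_{-pi}^{pi} (-4) sin(7*t/2) dt = (0) - (0) = 0.
Directly, an antiderivative of (-2) sin(7*t/2) is 4*cos(7*t/2)/7; evaluating from pi to 2*pi: ∫_{pi}^{2*pi} (-2) sin(7*t/2) dt = (-4/7) - (0) = -4/7.
Summing the pieces and multiplying by (1/(2*pi)) gives b_7 = 1/(7*pi).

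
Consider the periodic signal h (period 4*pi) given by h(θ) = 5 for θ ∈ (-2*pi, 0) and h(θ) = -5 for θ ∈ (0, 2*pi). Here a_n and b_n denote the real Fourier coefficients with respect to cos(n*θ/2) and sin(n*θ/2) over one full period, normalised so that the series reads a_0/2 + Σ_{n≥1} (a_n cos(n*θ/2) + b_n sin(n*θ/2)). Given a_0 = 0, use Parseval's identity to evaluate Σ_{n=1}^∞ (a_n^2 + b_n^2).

50

Parseval: a_0^2/2 + Σ_{n≥1} (a_n^2+b_n^2) = (1/(2*pi)) ∫_{-2*pi}^{2*pi} h(θ)^2 dθ = 50.
Subtract a_0^2/2 = 0: Σ (a_n^2+b_n^2) = 50.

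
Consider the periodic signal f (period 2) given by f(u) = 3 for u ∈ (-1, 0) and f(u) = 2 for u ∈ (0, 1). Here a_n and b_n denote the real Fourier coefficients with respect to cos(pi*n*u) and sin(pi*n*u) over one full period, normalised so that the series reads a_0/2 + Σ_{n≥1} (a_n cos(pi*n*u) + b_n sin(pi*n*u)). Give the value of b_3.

-2/(3*pi)

b_3 = ∫_{-1}^{1} f(u) sin(3*pi*u) du.
Split the integral at the breakpoints.
Directly, an antiderivative of (3) sin(3*pi*u) is -cos(3*pi*u)/pi; evaluating from -1 to 0: ∫_{-1}^{0} (3) sin(3*pi*u) du = (-1/pi) - (1/pi) = -2/pi.
Directly, an antiderivative of (2) sin(3*pi*u) is -2*cos(3*pi*u)/(3*pi); evaluating from 0 to 1: ∫_{0}^{1} (2) sin(3*pi*u) du = (2/(3*pi)) - (-2/(3*pi)) = 4/(3*pi).
Summing the pieces gives b_3 = -2/(3*pi).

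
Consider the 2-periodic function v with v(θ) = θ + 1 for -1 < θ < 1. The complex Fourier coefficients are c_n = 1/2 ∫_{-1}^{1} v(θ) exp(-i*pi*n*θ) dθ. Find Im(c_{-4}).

Since v is real-valued, Im(c_{-4}) = -1/2 ∫_{-1}^{1} v(θ) sin(-4*pi*θ) dθ = b_{4}/2.
Integrating by parts (boundary term plus one more integral), an antiderivative of (θ + 1) sin(-4*pi*θ) is θ*cos(4*pi*θ)/(4*pi) - sin(4*pi*θ)/(16*pi**2) + cos(4*pi*θ)/(4*pi); evaluating from -1 to 1: ∫_{-1}^{1} (θ + 1) sin(-4*pi*θ) dθ = (1/(2*pi)) - (0) = 1/(2*pi).
Hence Im(c_{-4}) = (-1/2)·(1/(2*pi)) = -1/(4*pi).

-1/(4*pi)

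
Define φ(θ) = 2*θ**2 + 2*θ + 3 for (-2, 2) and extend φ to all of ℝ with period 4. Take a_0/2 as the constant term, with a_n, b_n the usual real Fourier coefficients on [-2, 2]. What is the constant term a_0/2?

17/3

a_0 = 1/2 ∫_{-2}^{2} φ(θ) dθ = 1/2 · (68/3) = 34/3.
So the constant term a_0/2 = 17/3.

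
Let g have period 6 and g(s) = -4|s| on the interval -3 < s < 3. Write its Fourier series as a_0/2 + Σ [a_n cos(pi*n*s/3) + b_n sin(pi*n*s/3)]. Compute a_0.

a_0 = 1/3 ∫_{-3}^{3} g(s) ds = 1/3 · (-36) = -12.

-12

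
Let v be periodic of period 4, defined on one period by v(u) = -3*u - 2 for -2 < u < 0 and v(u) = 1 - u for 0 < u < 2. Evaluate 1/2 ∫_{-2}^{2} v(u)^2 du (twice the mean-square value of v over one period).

1/2 ∫_{-2}^{2} v(u)^2 du = 1/2 · (26/3) = 13/3.

13/3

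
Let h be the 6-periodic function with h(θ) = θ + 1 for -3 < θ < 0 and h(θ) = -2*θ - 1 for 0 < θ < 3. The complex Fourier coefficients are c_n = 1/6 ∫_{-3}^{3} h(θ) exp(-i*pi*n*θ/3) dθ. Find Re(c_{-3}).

Since h is real-valued, Re(c_{-3}) = 1/6 ∫_{-3}^{3} h(θ) cos(-pi*θ) dθ = a_{3}/2.
Split the integral at the breakpoints.
Integrating by parts (boundary term plus one more integral), an antiderivative of (θ + 1) cos(-pi*θ) is θ*sin(pi*θ)/pi + sin(pi*θ)/pi + cos(pi*θ)/pi**2; evaluating from -3 to 0: ∫_{-3}^{0} (θ + 1) cos(-pi*θ) dθ = (pi**(-2)) - (-1/pi**2) = 2/pi**2.
Integrating by parts (boundary term plus one more integral), an antiderivative of (-2*θ - 1) cos(-pi*θ) is -2*θ*sin(pi*θ)/pi - sin(pi*θ)/pi - 2*cos(pi*θ)/pi**2; evaluating from 0 to 3: ∫_{0}^{3} (-2*θ - 1) cos(-pi*θ) dθ = (2/pi**2) - (-2/pi**2) = 4/pi**2.
So ∫_{-3}^{3} h(θ) cos(-pi*θ) dθ = 6/pi**2.
Hence Re(c_{-3}) = (1/6)·(6/pi**2) = pi**(-2).

pi**(-2)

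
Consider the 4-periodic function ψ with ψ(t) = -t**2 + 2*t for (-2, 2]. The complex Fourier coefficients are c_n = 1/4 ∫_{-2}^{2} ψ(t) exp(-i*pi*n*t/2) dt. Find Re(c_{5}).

Since ψ is real-valued, Re(c_{5}) = 1/4 ∫_{-2}^{2} ψ(t) cos(5*pi*t/2) dt = a_{5}/2.
Integrating by parts twice (tabular method), an antiderivative of (-t**2 + 2*t) cos(5*pi*t/2) is -2*t**2*sin(5*pi*t/2)/(5*pi) + 4*t*sin(5*pi*t/2)/(5*pi) - 8*t*cos(5*pi*t/2)/(25*pi**2) + 16*sin(5*pi*t/2)/(125*pi**3) + 8*cos(5*pi*t/2)/(25*pi**2); evaluating from -2 to 2: ∫_{-2}^{2} (-t**2 + 2*t) cos(5*pi*t/2) dt = (8/(25*pi**2)) - (-24/(25*pi**2)) = 32/(25*pi**2).
Hence Re(c_{5}) = (1/4)·(32/(25*pi**2)) = 8/(25*pi**2).

8/(25*pi**2)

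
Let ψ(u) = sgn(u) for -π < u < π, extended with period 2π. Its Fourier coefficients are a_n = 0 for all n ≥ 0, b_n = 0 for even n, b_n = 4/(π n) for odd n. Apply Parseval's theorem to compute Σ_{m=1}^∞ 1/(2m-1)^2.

Parseval: Σ b_n^2 = (1/π) ∫_{-π}^{π} ψ(u)^2 du = 2.
Only odd n contribute, with b_n^2 = 16/(π^2 n^2), so Σ_{m≥1} 1/(2m-1)^2 = π^2·(2)/16 = pi**2/8.

pi**2/8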